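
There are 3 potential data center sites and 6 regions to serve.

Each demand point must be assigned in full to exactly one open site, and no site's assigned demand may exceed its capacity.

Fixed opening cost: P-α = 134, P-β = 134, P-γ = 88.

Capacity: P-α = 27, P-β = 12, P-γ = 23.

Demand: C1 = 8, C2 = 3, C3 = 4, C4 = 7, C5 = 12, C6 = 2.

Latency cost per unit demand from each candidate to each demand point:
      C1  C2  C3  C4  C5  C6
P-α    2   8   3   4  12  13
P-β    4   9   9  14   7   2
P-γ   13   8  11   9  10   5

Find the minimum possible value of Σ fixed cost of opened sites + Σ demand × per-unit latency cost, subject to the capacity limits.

Open {P-α, P-γ}; cheapest assignment that respects the capacities:
  P-α (cap 27, load 22): C1, C2, C3, C4 — cost 8×2 + 3×8 + 4×3 + 7×4 = 80
  P-γ (cap 23, load 14): C5, C6 — cost 12×10 + 2×5 = 130
  Shipping 210, fixed 222 → total 432.
  Any other capacity-feasible assignment to {P-α, P-γ} ships for at least 210.
Compare {P-α, P-β}: its best feasible assignment gives total 458.
Compare {P-α, P-β, P-γ}: its best feasible assignment gives total 530.
Every other set of open sites that can feasibly serve all demand totals ≥ 458 even under its best assignment. Minimum: 432.

432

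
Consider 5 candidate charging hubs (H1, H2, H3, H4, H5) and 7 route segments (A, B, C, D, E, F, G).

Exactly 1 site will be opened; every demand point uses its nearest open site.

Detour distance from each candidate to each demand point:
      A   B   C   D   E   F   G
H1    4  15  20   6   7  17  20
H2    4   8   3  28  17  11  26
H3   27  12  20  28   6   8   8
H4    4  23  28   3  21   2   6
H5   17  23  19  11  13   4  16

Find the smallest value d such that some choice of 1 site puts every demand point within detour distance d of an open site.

Open {H1}.
  Farthest demand point is C at detour distance 20 (to H1); all others are ≤ 20.
With {H5} the worst case is 23.
With {H2} the worst case is 28.
No size-1 selection achieves below 20.

20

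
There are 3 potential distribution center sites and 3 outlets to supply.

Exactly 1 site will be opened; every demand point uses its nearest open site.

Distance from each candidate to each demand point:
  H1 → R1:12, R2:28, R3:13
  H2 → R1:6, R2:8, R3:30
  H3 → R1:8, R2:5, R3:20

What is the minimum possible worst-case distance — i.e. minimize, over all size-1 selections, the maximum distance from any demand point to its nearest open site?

20

Open {H3}.
  Farthest demand point is R3 at distance 20 (to H3); all others are ≤ 20.
With {H1} the worst case is 28.
With {H2} the worst case is 30.
No size-1 selection achieves below 20.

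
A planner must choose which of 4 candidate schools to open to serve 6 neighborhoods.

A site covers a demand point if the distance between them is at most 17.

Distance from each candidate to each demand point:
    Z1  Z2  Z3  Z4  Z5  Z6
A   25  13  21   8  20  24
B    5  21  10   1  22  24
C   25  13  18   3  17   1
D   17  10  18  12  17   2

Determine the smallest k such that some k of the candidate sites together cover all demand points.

2

Coverage sets (demand points within 17 of each site):
  A: {Z2, Z4}
  B: {Z1, Z3, Z4}
  C: {Z2, Z4, Z5, Z6}
  D: {Z1, Z2, Z4, Z5, Z6}
No single site covers all 6 demand points.
But {B, C} covers everything, so the minimum is 2.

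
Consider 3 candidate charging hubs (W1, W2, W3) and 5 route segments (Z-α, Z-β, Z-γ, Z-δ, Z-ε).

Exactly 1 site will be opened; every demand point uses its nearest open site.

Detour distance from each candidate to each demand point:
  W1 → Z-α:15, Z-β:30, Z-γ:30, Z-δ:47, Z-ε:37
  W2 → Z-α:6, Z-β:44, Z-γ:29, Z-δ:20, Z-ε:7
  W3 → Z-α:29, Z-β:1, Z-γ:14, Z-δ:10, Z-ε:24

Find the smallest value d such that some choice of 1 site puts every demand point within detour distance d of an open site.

Open {W3}.
  Farthest demand point is Z-α at detour distance 29 (to W3); all others are ≤ 29.
With {W2} the worst case is 44.
With {W1} the worst case is 47.
No size-1 selection achieves below 29.

29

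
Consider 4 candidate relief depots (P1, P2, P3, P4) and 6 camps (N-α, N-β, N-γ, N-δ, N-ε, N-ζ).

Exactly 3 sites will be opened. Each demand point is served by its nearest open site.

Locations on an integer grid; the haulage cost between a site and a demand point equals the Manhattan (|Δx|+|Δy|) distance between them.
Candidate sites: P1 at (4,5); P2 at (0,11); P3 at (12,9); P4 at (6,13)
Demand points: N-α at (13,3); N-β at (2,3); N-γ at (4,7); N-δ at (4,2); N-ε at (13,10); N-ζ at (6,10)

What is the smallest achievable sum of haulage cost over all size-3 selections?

Open {P1, P3, P4}.
  N-α→P3 7, N-β→P1 4, N-γ→P1 2, N-δ→P1 3, N-ε→P3 2, N-ζ→P4 3  ⇒ total 21.
Compare {P1, P2, P3}: total 25.
Compare {P1, P2, P4}: total 33.
No size-3 selection does better; minimum is 21.

21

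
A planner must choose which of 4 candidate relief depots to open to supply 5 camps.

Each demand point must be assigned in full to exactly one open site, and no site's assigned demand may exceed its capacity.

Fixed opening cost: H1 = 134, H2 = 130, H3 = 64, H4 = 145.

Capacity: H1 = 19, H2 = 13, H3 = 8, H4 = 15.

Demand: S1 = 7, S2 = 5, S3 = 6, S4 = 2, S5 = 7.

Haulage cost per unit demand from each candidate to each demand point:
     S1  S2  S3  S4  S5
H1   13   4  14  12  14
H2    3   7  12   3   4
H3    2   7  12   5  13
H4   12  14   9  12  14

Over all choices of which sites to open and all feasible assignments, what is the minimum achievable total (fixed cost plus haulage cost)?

480

Open {H1, H2, H3}; cheapest assignment that respects the capacities:
  H1 (cap 19, load 11): S2, S3 — cost 5×4 + 6×14 = 104
  H2 (cap 13, load 9): S4, S5 — cost 2×3 + 7×4 = 34
  H3 (cap 8, load 7): S1 — cost 7×2 = 14
  Shipping 152, fixed 328 → total 480.
  Any other capacity-feasible assignment to {H1, H2, H3} ships for at least 152.
Compare {H1, H3}: its best feasible assignment gives total 489.
Compare {H1, H2}: its best feasible assignment gives total 493.
Every other set of open sites that can feasibly serve all demand totals ≥ 489 even under its best assignment. Minimum: 480.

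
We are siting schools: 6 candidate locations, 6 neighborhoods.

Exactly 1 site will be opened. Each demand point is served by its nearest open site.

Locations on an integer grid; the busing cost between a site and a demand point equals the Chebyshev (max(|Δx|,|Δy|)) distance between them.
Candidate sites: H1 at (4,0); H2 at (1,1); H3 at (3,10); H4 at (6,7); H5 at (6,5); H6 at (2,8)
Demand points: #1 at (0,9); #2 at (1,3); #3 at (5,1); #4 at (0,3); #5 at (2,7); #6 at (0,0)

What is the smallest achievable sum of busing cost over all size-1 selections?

23

Open {H2}.
  #1→H2 8, #2→H2 2, #3→H2 4, #4→H2 2, #5→H2 6, #6→H2 1  ⇒ total 23.
Compare {H1}: total 28.
Compare {H6}: total 28.
No size-1 selection does better; minimum is 23.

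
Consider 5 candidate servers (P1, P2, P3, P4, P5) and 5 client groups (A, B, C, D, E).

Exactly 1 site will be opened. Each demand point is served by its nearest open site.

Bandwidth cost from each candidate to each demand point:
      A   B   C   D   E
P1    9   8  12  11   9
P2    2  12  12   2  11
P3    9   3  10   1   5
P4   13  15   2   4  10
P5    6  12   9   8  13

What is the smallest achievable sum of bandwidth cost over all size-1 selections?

Open {P3}.
  A→P3 9, B→P3 3, C→P3 10, D→P3 1, E→P3 5  ⇒ total 28.
Compare {P2}: total 39.
Compare {P4}: total 44.
No size-1 selection does better; minimum is 28.

28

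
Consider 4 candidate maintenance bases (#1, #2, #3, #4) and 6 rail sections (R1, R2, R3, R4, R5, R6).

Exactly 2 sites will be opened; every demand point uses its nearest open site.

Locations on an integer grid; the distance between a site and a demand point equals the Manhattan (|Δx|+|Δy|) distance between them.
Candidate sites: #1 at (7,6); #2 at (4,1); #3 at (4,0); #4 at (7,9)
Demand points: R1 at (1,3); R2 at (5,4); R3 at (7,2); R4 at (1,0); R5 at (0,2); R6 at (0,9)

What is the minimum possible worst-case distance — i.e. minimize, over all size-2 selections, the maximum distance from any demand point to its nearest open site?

7

Open {#2, #4}.
  Farthest demand point is R6 at distance 7 (to #4); all others are ≤ 7.
With {#3, #4} the worst case is 7.
With {#1, #2} the worst case is 10.
No size-2 selection achieves below 7.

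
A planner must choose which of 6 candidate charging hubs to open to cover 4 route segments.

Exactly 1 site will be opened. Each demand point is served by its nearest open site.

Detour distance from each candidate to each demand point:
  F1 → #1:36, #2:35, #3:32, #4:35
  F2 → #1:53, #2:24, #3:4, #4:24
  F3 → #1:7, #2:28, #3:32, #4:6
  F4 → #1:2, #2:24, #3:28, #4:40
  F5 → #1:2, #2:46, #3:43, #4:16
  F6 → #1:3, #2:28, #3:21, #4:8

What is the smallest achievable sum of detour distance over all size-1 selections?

60

Open {F6}.
  #1→F6 3, #2→F6 28, #3→F6 21, #4→F6 8  ⇒ total 60.
Compare {F3}: total 73.
Compare {F4}: total 94.
No size-1 selection does better; minimum is 60.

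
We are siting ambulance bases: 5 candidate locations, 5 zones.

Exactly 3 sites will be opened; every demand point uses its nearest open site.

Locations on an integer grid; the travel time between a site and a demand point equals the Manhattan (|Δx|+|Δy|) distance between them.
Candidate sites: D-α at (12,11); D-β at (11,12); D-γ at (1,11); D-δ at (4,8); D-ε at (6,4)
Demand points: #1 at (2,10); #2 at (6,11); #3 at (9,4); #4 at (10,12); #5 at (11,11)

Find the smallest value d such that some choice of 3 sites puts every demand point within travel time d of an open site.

Open {D-α, D-γ, D-ε}.
  Farthest demand point is #2 at travel time 5 (to D-γ); all others are ≤ 5.
With {D-α, D-δ, D-ε} the worst case is 5.
With {D-β, D-γ, D-ε} the worst case is 5.
No size-3 selection achieves below 5.

5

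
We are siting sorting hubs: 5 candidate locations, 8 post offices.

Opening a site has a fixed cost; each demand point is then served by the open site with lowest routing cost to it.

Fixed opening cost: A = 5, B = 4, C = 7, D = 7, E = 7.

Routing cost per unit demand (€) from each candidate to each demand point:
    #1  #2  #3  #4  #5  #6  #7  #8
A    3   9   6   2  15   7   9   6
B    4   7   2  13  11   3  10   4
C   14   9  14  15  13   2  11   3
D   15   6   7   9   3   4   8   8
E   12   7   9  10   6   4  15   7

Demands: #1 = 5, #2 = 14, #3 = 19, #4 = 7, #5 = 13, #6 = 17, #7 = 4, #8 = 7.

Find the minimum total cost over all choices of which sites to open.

Open {A, B, C, D}: assign each demand point to its cheapest open site.
  #1→A 5×3=15, #2→D 14×6=84, #3→B 19×2=38, #4→A 7×2=14, #5→D 13×3=39, #6→C 17×2=34, #7→D 4×8=32, #8→C 7×3=21
  routing cost 277, fixed 23 → total 300.
Compare {A, B, C, D, E}: routing cost 277 + fixed 30 = 307.
Compare {A, B, D}: routing cost 301 + fixed 16 = 317.
Compare {A, B, D, E}: routing cost 301 + fixed 23 = 324.
All other subsets cost ≥ 307. Minimum total cost: 300.

300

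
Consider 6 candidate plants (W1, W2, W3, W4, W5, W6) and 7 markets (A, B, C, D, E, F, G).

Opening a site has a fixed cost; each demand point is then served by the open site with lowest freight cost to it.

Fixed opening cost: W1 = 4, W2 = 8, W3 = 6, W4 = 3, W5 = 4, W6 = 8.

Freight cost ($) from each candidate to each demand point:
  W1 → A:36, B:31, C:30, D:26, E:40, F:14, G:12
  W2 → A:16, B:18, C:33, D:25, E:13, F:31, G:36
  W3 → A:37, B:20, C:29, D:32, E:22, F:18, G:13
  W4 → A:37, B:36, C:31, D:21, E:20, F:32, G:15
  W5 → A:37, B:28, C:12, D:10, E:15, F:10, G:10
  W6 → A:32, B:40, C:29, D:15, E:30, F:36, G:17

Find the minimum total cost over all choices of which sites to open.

Open {W2, W5}: assign each demand point to its cheapest open site.
  A→W2 16, B→W2 18, C→W5 12, D→W5 10, E→W2 13, F→W5 10, G→W5 10
  freight cost 89, fixed 12 → total 101.
Compare {W2, W4, W5}: freight cost 89 + fixed 15 = 104.
Compare {W1, W2, W5}: freight cost 89 + fixed 16 = 105.
Compare {W2, W3, W5}: freight cost 89 + fixed 18 = 107.
All other subsets cost ≥ 104. Minimum total cost: 101.

101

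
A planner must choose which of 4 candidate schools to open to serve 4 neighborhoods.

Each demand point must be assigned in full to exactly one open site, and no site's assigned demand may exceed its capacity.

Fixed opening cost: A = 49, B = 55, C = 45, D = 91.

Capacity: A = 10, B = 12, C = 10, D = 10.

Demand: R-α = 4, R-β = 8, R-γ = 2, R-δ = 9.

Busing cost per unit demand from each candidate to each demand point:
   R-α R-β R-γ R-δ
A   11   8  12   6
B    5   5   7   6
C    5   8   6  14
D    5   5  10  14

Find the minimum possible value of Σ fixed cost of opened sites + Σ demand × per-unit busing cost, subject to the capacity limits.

275

Open {A, B, C}; cheapest assignment that respects the capacities:
  A (cap 10, load 9): R-δ — cost 9×6 = 54
  B (cap 12, load 12): R-α, R-β — cost 4×5 + 8×5 = 60
  C (cap 10, load 2): R-γ — cost 2×6 = 12
  Shipping 126, fixed 149 → total 275.
  Any other capacity-feasible assignment to {A, B, C} ships for at least 126.
Compare {A, C, D}: its best feasible assignment gives total 311.
Compare {B, C, D}: its best feasible assignment gives total 317.
Every other set of open sites that can feasibly serve all demand totals ≥ 311 even under its best assignment. Minimum: 275.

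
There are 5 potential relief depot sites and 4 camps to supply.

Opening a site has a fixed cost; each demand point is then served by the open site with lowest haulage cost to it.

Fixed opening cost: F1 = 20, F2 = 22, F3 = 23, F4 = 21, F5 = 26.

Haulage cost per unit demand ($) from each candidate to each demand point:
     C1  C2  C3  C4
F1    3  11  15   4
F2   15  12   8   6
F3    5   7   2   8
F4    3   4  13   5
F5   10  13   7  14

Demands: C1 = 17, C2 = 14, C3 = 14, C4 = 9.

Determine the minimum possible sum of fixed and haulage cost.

Open {F3, F4}: assign each demand point to its cheapest open site.
  C1→F4 17×3=51, C2→F4 14×4=56, C3→F3 14×2=28, C4→F4 9×5=45
  haulage cost 180, fixed 44 → total 224.
Compare {F1, F3, F4}: haulage cost 171 + fixed 64 = 235.
Compare {F2, F3, F4}: haulage cost 180 + fixed 66 = 246.
Compare {F3, F4, F5}: haulage cost 180 + fixed 70 = 250.
All other subsets cost ≥ 235. Minimum total cost: 224.

224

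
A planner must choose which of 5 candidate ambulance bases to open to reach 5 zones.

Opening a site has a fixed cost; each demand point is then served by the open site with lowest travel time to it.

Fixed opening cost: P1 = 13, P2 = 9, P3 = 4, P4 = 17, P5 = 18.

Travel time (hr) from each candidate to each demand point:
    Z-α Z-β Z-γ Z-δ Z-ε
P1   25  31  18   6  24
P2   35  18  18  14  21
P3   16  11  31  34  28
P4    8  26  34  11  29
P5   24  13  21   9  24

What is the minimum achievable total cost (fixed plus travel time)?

92

Open {P1, P3}: assign each demand point to its cheapest open site.
  Z-α→P3 16, Z-β→P3 11, Z-γ→P1 18, Z-δ→P1 6, Z-ε→P1 24
  travel time 75, fixed 17 → total 92.
Compare {P2, P3}: travel time 80 + fixed 13 = 93.
Compare {P1, P2, P3}: travel time 72 + fixed 26 = 98.
Compare {P2, P3, P4}: travel time 69 + fixed 30 = 99.
All other subsets cost ≥ 93. Minimum total cost: 92.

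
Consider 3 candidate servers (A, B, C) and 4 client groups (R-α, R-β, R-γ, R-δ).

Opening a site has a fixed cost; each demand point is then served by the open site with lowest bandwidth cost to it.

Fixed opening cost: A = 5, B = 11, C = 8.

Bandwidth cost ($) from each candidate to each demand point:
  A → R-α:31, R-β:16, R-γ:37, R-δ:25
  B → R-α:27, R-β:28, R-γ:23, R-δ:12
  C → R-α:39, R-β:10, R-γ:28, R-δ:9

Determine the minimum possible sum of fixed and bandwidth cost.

88

Open {B, C}: assign each demand point to its cheapest open site.
  R-α→B 27, R-β→C 10, R-γ→B 23, R-δ→C 9
  bandwidth cost 69, fixed 19 → total 88.
Compare {A, C}: bandwidth cost 78 + fixed 13 = 91.
Compare {A, B, C}: bandwidth cost 69 + fixed 24 = 93.
Compare {C}: bandwidth cost 86 + fixed 8 = 94.
All other subsets cost ≥ 91. Minimum total cost: 88.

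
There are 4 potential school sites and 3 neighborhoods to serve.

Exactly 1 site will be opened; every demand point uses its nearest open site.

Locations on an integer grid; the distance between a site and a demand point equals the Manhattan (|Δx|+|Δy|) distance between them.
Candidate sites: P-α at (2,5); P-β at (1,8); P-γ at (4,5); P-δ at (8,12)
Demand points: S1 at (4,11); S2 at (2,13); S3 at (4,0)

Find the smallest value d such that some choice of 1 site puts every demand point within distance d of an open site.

8

Open {P-α}.
  Farthest demand point is S1 at distance 8 (to P-α); all others are ≤ 8.
With {P-γ} the worst case is 10.
With {P-β} the worst case is 11.
No size-1 selection achieves below 8.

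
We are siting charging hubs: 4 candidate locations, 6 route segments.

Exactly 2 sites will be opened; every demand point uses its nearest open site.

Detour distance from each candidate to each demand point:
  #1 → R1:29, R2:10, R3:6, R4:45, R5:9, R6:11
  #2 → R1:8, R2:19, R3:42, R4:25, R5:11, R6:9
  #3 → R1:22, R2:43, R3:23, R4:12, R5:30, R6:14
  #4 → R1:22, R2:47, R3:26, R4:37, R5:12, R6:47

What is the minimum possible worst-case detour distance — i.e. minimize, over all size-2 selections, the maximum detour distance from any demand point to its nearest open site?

22

Open {#1, #3}.
  Farthest demand point is R1 at detour distance 22 (to #3); all others are ≤ 22.
With {#2, #3} the worst case is 23.
With {#1, #2} the worst case is 25.
No size-2 selection achieves below 22.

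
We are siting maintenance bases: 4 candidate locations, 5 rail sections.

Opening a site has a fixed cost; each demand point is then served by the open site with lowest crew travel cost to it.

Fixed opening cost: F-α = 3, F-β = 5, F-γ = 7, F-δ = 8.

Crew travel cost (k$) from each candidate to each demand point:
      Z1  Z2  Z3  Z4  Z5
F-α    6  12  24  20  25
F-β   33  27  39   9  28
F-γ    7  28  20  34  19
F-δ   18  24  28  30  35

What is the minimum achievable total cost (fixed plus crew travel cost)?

81

Open {F-α, F-β, F-γ}: assign each demand point to its cheapest open site.
  Z1→F-α 6, Z2→F-α 12, Z3→F-γ 20, Z4→F-β 9, Z5→F-γ 19
  crew travel cost 66, fixed 15 → total 81.
Compare {F-α, F-β}: crew travel cost 76 + fixed 8 = 84.
Compare {F-α, F-γ}: crew travel cost 77 + fixed 10 = 87.
Compare {F-α, F-β, F-γ, F-δ}: crew travel cost 66 + fixed 23 = 89.
All other subsets cost ≥ 84. Minimum total cost: 81.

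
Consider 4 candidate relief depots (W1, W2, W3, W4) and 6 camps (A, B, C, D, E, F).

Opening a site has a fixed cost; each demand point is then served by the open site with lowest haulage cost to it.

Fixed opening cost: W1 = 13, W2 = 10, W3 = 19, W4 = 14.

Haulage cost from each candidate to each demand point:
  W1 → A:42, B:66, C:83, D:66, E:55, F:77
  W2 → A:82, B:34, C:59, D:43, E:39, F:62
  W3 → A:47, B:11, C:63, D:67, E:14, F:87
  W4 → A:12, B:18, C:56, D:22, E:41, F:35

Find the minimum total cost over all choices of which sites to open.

183

Open {W3, W4}: assign each demand point to its cheapest open site.
  A→W4 12, B→W3 11, C→W4 56, D→W4 22, E→W3 14, F→W4 35
  haulage cost 150, fixed 33 → total 183.
Compare {W2, W3, W4}: haulage cost 150 + fixed 43 = 193.
Compare {W1, W3, W4}: haulage cost 150 + fixed 46 = 196.
Compare {W4}: haulage cost 184 + fixed 14 = 198.
All other subsets cost ≥ 193. Minimum total cost: 183.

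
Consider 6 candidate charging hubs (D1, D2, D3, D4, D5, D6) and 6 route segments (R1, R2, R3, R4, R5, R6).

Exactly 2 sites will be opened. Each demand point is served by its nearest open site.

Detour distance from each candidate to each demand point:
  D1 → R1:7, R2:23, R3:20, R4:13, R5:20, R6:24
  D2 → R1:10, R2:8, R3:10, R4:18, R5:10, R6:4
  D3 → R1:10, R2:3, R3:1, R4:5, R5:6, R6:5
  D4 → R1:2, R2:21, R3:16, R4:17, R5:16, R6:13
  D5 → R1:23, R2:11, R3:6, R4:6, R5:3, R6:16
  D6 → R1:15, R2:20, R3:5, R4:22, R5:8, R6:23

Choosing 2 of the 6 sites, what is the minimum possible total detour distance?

Open {D3, D4}.
  R1→D4 2, R2→D3 3, R3→D3 1, R4→D3 5, R5→D3 6, R6→D3 5  ⇒ total 22.
Compare {D1, D3}: total 27.
Compare {D3, D5}: total 27.
No size-2 selection does better; minimum is 22.

22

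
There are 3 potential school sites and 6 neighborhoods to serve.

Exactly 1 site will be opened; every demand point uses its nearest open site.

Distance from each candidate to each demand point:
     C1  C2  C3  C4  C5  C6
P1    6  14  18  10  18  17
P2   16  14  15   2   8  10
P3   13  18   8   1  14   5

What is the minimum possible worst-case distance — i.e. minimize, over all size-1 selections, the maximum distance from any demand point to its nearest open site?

Open {P2}.
  Farthest demand point is C1 at distance 16 (to P2); all others are ≤ 16.
With {P1} the worst case is 18.
With {P3} the worst case is 18.
No size-1 selection achieves below 16.

16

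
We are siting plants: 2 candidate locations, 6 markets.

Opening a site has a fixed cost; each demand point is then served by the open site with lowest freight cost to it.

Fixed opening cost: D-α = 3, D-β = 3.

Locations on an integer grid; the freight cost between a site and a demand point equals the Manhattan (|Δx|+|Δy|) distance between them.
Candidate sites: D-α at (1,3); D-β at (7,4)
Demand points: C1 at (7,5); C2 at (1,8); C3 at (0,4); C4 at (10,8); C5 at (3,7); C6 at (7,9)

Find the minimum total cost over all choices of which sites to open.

Open {D-α, D-β}: assign each demand point to its cheapest open site.
  C1→D-β 1, C2→D-α 5, C3→D-α 2, C4→D-β 7, C5→D-α 6, C6→D-β 5
  freight cost 26, fixed 6 → total 32.
Compare {D-β}: freight cost 37 + fixed 3 = 40.
Compare {D-α}: freight cost 47 + fixed 3 = 50.

32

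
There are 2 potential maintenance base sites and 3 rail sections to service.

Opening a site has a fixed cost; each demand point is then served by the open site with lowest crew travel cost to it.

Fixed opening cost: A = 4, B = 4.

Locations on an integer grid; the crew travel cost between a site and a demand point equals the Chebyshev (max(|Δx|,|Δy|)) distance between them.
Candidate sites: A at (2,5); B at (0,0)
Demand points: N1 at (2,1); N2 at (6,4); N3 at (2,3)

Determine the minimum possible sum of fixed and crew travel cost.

14

Open {A}: assign each demand point to its cheapest open site.
  N1→A 4, N2→A 4, N3→A 2
  crew travel cost 10, fixed 4 → total 14.
Compare {B}: crew travel cost 11 + fixed 4 = 15.
Compare {A, B}: crew travel cost 8 + fixed 8 = 16.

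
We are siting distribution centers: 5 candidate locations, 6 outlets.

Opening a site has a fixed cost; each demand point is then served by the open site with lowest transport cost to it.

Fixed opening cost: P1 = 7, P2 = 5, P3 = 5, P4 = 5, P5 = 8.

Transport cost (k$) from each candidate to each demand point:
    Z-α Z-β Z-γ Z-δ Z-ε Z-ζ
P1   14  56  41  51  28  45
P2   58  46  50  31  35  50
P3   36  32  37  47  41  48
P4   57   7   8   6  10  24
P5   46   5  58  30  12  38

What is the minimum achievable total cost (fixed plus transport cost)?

81

Open {P1, P4}: assign each demand point to its cheapest open site.
  Z-α→P1 14, Z-β→P4 7, Z-γ→P4 8, Z-δ→P4 6, Z-ε→P4 10, Z-ζ→P4 24
  transport cost 69, fixed 12 → total 81.
Compare {P1, P2, P4}: transport cost 69 + fixed 17 = 86.
Compare {P1, P3, P4}: transport cost 69 + fixed 17 = 86.
Compare {P1, P4, P5}: transport cost 67 + fixed 20 = 87.
All other subsets cost ≥ 86. Minimum total cost: 81.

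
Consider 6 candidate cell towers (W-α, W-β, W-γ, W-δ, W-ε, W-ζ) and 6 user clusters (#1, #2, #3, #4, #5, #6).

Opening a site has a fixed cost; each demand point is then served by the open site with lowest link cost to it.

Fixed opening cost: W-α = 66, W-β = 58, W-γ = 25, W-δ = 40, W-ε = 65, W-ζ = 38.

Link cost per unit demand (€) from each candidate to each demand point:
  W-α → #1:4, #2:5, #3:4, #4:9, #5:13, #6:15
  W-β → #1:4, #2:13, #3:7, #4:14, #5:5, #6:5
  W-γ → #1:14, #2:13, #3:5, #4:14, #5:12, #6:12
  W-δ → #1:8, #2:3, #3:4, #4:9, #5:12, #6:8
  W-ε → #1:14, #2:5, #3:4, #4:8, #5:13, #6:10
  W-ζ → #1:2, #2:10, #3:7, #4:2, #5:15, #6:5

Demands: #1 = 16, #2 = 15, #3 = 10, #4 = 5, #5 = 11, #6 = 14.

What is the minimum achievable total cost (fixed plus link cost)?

Open {W-β, W-δ, W-ζ}: assign each demand point to its cheapest open site.
  #1→W-ζ 16×2=32, #2→W-δ 15×3=45, #3→W-δ 10×4=40, #4→W-ζ 5×2=10, #5→W-β 11×5=55, #6→W-β 14×5=70
  link cost 252, fixed 136 → total 388.
Compare {W-δ, W-ζ}: link cost 329 + fixed 78 = 407.
Compare {W-β, W-γ, W-δ, W-ζ}: link cost 252 + fixed 161 = 413.
Compare {W-β, W-δ}: link cost 319 + fixed 98 = 417.
All other subsets cost ≥ 407. Minimum total cost: 388.

388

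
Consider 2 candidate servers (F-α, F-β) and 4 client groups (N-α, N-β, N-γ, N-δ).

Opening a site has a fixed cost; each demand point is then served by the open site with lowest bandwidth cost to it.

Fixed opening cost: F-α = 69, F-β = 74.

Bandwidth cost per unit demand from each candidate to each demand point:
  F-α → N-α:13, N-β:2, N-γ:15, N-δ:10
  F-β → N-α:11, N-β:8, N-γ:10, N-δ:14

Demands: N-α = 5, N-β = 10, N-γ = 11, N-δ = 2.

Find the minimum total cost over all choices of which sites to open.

339

Open {F-α}: assign each demand point to its cheapest open site.
  N-α→F-α 5×13=65, N-β→F-α 10×2=20, N-γ→F-α 11×15=165, N-δ→F-α 2×10=20
  bandwidth cost 270, fixed 69 → total 339.
Compare {F-β}: bandwidth cost 273 + fixed 74 = 347.
Compare {F-α, F-β}: bandwidth cost 205 + fixed 143 = 348.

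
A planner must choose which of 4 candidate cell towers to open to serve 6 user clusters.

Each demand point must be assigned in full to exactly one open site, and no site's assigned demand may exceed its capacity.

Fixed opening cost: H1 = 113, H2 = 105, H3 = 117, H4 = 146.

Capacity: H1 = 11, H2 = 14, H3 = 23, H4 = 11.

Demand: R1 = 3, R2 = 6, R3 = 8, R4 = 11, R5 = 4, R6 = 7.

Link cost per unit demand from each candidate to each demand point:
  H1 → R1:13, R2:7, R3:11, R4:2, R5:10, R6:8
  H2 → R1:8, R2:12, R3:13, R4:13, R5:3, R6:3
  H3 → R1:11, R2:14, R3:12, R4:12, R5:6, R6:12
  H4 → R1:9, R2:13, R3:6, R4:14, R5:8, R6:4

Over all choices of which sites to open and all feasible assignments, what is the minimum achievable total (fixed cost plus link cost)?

Open {H1, H2, H3}; cheapest assignment that respects the capacities:
  H1 (cap 11, load 11): R4 — cost 11×2 = 22
  H2 (cap 14, load 14): R1, R5, R6 — cost 3×8 + 4×3 + 7×3 = 57
  H3 (cap 23, load 14): R2, R3 — cost 6×14 + 8×12 = 180
  Shipping 259, fixed 335 → total 594.
  Any other capacity-feasible assignment to {H1, H2, H3} ships for at least 259.
Compare {H1, H3, H4}: its best feasible assignment gives total 657.
Compare {H2, H3, H4}: its best feasible assignment gives total 689.
Every other set of open sites that can feasibly serve all demand totals ≥ 657 even under its best assignment. Minimum: 594.

594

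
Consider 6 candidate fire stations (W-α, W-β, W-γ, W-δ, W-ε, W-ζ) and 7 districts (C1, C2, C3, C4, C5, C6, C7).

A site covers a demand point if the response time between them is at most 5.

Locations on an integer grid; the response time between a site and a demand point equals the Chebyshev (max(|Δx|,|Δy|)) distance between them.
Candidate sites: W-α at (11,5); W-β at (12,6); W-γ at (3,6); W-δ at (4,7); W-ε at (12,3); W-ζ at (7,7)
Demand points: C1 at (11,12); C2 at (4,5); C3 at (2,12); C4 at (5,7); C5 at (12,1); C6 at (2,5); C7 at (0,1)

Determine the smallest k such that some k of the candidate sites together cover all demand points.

3

Coverage sets (demand points within 5 of each site):
  W-α: {C5}
  W-β: {C5}
  W-γ: {C2, C4, C6, C7}
  W-δ: {C2, C3, C4, C6}
  W-ε: {C5}
  W-ζ: {C1, C2, C3, C4, C6}
No 2 sites suffice: every size-2 union leaves at least one demand point uncovered.
But {W-α, W-γ, W-ζ} covers everything, so the minimum is 3.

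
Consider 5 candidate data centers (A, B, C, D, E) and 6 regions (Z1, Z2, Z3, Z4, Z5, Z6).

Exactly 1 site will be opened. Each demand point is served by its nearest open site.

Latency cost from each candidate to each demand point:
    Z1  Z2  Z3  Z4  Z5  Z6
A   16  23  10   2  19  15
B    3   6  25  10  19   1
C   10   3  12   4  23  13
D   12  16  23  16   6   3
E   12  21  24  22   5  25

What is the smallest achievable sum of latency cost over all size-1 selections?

Open {B}.
  Z1→B 3, Z2→B 6, Z3→B 25, Z4→B 10, Z5→B 19, Z6→B 1  ⇒ total 64.
Compare {C}: total 65.
Compare {D}: total 76.
No size-1 selection does better; minimum is 64.

64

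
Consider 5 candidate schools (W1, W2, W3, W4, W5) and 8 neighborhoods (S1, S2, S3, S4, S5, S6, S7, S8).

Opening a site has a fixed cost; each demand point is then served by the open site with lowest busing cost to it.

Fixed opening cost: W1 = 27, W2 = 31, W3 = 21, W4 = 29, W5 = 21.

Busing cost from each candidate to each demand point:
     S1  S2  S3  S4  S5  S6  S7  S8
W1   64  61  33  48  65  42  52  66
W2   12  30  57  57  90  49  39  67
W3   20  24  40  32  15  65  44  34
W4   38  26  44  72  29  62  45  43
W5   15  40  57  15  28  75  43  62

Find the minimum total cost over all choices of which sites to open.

290

Open {W1, W3, W5}: assign each demand point to its cheapest open site.
  S1→W5 15, S2→W3 24, S3→W1 33, S4→W5 15, S5→W3 15, S6→W1 42, S7→W5 43, S8→W3 34
  busing cost 221, fixed 69 → total 290.
Compare {W1, W3}: busing cost 244 + fixed 48 = 292.
Compare {W3, W5}: busing cost 251 + fixed 42 = 293.
Compare {W3}: busing cost 274 + fixed 21 = 295.
All other subsets cost ≥ 292. Minimum total cost: 290.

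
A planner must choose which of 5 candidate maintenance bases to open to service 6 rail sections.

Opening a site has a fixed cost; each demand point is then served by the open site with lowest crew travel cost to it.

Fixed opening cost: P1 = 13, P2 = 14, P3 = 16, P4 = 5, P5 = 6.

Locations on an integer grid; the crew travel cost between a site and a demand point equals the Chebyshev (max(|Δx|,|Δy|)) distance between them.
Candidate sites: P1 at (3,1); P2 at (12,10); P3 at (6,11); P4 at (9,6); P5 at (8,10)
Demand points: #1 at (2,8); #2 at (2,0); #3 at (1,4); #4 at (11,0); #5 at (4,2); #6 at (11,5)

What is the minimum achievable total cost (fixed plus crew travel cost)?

Open {P1, P4}: assign each demand point to its cheapest open site.
  #1→P1 7, #2→P1 1, #3→P1 3, #4→P4 6, #5→P1 1, #6→P4 2
  crew travel cost 20, fixed 18 → total 38.
Compare {P4}: crew travel cost 35 + fixed 5 = 40.
Compare {P1}: crew travel cost 28 + fixed 13 = 41.
Compare {P1, P5}: crew travel cost 24 + fixed 19 = 43.
All other subsets cost ≥ 40. Minimum total cost: 38.

38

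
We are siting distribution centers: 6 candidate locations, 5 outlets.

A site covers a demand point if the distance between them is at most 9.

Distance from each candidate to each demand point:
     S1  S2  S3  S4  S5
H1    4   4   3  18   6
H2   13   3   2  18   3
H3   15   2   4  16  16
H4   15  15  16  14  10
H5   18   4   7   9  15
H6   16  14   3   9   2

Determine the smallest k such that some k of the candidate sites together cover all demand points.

Coverage sets (demand points within 9 of each site):
  H1: {S1, S2, S3, S5}
  H2: {S2, S3, S5}
  H3: {S2, S3}
  H4: {}
  H5: {S2, S3, S4}
  H6: {S3, S4, S5}
No single site covers all 5 demand points.
But {H1, H5} covers everything, so the minimum is 2.

2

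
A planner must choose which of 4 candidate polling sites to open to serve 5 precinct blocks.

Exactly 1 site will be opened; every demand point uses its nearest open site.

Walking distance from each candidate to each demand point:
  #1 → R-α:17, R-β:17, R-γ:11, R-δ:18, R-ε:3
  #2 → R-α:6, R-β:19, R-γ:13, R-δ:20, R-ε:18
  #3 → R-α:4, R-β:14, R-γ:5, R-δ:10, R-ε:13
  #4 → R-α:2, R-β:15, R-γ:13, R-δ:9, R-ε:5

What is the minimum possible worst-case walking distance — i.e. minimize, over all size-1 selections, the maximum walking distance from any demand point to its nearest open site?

Open {#3}.
  Farthest demand point is R-β at walking distance 14 (to #3); all others are ≤ 14.
With {#4} the worst case is 15.
With {#1} the worst case is 18.
No size-1 selection achieves below 14.

14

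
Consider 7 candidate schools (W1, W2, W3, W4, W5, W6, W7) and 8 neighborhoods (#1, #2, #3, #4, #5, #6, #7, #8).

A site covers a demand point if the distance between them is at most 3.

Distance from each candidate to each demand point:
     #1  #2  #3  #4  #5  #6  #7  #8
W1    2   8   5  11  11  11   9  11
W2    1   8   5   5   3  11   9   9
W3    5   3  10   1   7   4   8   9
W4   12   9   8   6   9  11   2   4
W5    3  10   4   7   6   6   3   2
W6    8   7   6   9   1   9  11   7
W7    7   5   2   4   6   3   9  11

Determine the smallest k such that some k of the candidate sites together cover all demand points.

Coverage sets (demand points within 3 of each site):
  W1: {#1}
  W2: {#1, #5}
  W3: {#2, #4}
  W4: {#7}
  W5: {#1, #7, #8}
  W6: {#5}
  W7: {#3, #6}
No 3 sites suffice: every size-3 union leaves at least one demand point uncovered.
But {W2, W3, W5, W7} covers everything, so the minimum is 4.

4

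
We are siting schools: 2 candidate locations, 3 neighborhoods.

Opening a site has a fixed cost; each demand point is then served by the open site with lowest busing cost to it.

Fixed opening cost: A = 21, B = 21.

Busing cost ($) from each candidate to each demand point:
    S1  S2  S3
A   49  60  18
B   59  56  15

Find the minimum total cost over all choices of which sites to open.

148

Open {A}: assign each demand point to its cheapest open site.
  S1→A 49, S2→A 60, S3→A 18
  busing cost 127, fixed 21 → total 148.
Compare {B}: busing cost 130 + fixed 21 = 151.
Compare {A, B}: busing cost 120 + fixed 42 = 162.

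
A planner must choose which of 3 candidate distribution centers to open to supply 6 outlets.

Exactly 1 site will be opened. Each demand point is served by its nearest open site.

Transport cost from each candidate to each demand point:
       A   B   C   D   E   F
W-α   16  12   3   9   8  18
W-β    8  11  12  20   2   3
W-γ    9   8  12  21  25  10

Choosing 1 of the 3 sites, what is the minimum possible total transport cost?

56

Open {W-β}.
  A→W-β 8, B→W-β 11, C→W-β 12, D→W-β 20, E→W-β 2, F→W-β 3  ⇒ total 56.
Compare {W-α}: total 66.
Compare {W-γ}: total 85.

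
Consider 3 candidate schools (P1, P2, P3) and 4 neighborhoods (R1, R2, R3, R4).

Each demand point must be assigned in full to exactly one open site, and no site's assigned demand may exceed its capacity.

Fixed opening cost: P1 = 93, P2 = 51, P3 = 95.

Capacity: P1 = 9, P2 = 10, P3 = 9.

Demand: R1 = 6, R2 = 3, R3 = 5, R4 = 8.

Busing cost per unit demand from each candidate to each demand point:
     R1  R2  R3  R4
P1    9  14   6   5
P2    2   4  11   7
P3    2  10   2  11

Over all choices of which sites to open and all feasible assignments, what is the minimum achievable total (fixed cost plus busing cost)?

313

Open {P1, P2, P3}; cheapest assignment that respects the capacities:
  P1 (cap 9, load 8): R4 — cost 8×5 = 40
  P2 (cap 10, load 9): R1, R2 — cost 6×2 + 3×4 = 24
  P3 (cap 9, load 5): R3 — cost 5×2 = 10
  Shipping 74, fixed 239 → total 313.
  Any other capacity-feasible assignment to {P1, P2, P3} ships for at least 74.
Total demand is 22 and no other set of sites has combined capacity ≥ 22, so {P1, P2, P3} is the only feasible choice of open sites. Minimum: 313.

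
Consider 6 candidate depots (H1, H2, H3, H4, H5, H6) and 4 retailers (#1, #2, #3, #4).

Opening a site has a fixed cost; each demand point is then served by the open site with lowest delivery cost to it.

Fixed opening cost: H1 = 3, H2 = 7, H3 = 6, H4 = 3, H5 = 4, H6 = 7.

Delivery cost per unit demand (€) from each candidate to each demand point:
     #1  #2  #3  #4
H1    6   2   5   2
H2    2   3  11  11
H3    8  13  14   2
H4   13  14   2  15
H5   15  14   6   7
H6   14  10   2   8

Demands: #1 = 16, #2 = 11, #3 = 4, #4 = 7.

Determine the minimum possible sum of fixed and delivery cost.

89

Open {H1, H2, H4}: assign each demand point to its cheapest open site.
  #1→H2 16×2=32, #2→H1 11×2=22, #3→H4 4×2=8, #4→H1 7×2=14
  delivery cost 76, fixed 13 → total 89.
Compare {H1, H2, H6}: delivery cost 76 + fixed 17 = 93.
Compare {H1, H2, H4, H5}: delivery cost 76 + fixed 17 = 93.
Compare {H1, H2, H3, H4}: delivery cost 76 + fixed 19 = 95.
All other subsets cost ≥ 93. Minimum total cost: 89.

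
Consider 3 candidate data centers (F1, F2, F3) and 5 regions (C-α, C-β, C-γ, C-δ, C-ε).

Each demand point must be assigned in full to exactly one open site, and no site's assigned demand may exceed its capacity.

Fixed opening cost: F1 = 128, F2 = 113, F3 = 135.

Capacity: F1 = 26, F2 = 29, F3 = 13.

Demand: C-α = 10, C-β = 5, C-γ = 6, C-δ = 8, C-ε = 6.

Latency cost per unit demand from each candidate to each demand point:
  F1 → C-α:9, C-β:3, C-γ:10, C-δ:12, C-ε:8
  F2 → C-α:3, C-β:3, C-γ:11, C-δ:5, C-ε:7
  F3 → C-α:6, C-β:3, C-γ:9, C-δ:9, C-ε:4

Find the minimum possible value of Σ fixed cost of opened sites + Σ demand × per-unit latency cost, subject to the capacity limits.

411

Open {F2, F3}; cheapest assignment that respects the capacities:
  F2 (cap 29, load 23): C-α, C-β, C-δ — cost 10×3 + 5×3 + 8×5 = 85
  F3 (cap 13, load 12): C-γ, C-ε — cost 6×9 + 6×4 = 78
  Shipping 163, fixed 248 → total 411.
  Any other capacity-feasible assignment to {F2, F3} ships for at least 163.
Compare {F1, F2}: its best feasible assignment gives total 428.
Compare {F1, F2, F3}: its best feasible assignment gives total 539.
Every other set of open sites that can feasibly serve all demand totals ≥ 428 even under its best assignment. Minimum: 411.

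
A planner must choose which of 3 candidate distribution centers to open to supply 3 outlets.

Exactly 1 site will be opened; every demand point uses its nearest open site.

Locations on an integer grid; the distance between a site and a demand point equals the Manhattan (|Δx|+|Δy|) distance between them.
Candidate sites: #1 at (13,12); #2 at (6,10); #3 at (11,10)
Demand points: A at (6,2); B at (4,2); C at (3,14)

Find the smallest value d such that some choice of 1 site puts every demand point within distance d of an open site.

Open {#2}.
  Farthest demand point is B at distance 10 (to #2); all others are ≤ 10.
With {#3} the worst case is 15.
With {#1} the worst case is 19.
No size-1 selection achieves below 10.

10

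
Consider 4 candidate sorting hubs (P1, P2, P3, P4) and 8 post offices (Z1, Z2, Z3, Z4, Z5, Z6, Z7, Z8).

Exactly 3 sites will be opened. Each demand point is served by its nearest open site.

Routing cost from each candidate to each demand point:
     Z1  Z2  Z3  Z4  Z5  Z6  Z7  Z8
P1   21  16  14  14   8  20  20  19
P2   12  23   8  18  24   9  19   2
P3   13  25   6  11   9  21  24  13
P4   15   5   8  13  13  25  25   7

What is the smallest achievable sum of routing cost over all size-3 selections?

73

Open {P2, P3, P4}.
  Z1→P2 12, Z2→P4 5, Z3→P3 6, Z4→P3 11, Z5→P3 9, Z6→P2 9, Z7→P2 19, Z8→P2 2  ⇒ total 73.
Compare {P1, P2, P4}: total 76.
Compare {P1, P2, P3}: total 83.
No size-3 selection does better; minimum is 73.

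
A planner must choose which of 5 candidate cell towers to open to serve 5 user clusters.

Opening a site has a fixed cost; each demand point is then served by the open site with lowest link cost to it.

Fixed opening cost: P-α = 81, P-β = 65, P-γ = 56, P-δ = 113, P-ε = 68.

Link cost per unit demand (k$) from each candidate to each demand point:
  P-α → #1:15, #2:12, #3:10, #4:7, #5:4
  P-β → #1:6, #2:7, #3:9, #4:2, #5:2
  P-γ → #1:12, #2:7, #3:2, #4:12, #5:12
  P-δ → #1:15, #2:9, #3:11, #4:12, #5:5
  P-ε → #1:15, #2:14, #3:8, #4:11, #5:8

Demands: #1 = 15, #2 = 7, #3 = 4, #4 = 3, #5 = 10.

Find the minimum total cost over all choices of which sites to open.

266

Open {P-β}: assign each demand point to its cheapest open site.
  #1→P-β 15×6=90, #2→P-β 7×7=49, #3→P-β 4×9=36, #4→P-β 3×2=6, #5→P-β 10×2=20
  link cost 201, fixed 65 → total 266.
Compare {P-β, P-γ}: link cost 173 + fixed 121 = 294.
Compare {P-β, P-ε}: link cost 197 + fixed 133 = 330.
Compare {P-α, P-β}: link cost 201 + fixed 146 = 347.
All other subsets cost ≥ 294. Minimum total cost: 266.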